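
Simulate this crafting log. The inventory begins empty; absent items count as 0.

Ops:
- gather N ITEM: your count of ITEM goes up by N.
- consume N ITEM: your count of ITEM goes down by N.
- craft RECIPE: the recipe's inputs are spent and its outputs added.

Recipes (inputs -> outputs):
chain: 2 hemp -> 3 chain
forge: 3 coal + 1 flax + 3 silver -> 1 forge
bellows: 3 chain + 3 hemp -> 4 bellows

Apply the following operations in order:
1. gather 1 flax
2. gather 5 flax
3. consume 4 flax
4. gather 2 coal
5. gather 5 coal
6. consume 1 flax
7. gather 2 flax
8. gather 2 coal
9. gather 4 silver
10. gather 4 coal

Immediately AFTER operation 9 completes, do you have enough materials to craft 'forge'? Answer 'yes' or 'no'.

After 1 (gather 1 flax): flax=1
After 2 (gather 5 flax): flax=6
After 3 (consume 4 flax): flax=2
After 4 (gather 2 coal): coal=2 flax=2
After 5 (gather 5 coal): coal=7 flax=2
After 6 (consume 1 flax): coal=7 flax=1
After 7 (gather 2 flax): coal=7 flax=3
After 8 (gather 2 coal): coal=9 flax=3
After 9 (gather 4 silver): coal=9 flax=3 silver=4

Answer: yes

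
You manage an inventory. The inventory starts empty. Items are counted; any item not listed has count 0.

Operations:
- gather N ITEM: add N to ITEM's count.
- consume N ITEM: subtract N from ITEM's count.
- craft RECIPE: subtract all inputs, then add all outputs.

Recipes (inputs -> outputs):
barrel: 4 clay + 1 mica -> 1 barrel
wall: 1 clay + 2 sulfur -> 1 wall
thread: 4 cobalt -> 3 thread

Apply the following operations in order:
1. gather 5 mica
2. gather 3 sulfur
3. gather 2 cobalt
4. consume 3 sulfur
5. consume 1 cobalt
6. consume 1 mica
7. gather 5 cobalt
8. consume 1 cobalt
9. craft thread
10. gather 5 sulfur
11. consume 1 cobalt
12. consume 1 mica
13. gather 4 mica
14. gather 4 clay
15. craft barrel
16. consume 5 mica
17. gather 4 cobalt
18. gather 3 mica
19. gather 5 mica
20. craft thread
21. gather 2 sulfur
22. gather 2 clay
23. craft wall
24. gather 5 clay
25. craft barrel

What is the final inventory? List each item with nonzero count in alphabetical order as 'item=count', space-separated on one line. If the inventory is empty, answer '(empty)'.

After 1 (gather 5 mica): mica=5
After 2 (gather 3 sulfur): mica=5 sulfur=3
After 3 (gather 2 cobalt): cobalt=2 mica=5 sulfur=3
After 4 (consume 3 sulfur): cobalt=2 mica=5
After 5 (consume 1 cobalt): cobalt=1 mica=5
After 6 (consume 1 mica): cobalt=1 mica=4
After 7 (gather 5 cobalt): cobalt=6 mica=4
After 8 (consume 1 cobalt): cobalt=5 mica=4
After 9 (craft thread): cobalt=1 mica=4 thread=3
After 10 (gather 5 sulfur): cobalt=1 mica=4 sulfur=5 thread=3
After 11 (consume 1 cobalt): mica=4 sulfur=5 thread=3
After 12 (consume 1 mica): mica=3 sulfur=5 thread=3
After 13 (gather 4 mica): mica=7 sulfur=5 thread=3
After 14 (gather 4 clay): clay=4 mica=7 sulfur=5 thread=3
After 15 (craft barrel): barrel=1 mica=6 sulfur=5 thread=3
After 16 (consume 5 mica): barrel=1 mica=1 sulfur=5 thread=3
After 17 (gather 4 cobalt): barrel=1 cobalt=4 mica=1 sulfur=5 thread=3
After 18 (gather 3 mica): barrel=1 cobalt=4 mica=4 sulfur=5 thread=3
After 19 (gather 5 mica): barrel=1 cobalt=4 mica=9 sulfur=5 thread=3
After 20 (craft thread): barrel=1 mica=9 sulfur=5 thread=6
After 21 (gather 2 sulfur): barrel=1 mica=9 sulfur=7 thread=6
After 22 (gather 2 clay): barrel=1 clay=2 mica=9 sulfur=7 thread=6
After 23 (craft wall): barrel=1 clay=1 mica=9 sulfur=5 thread=6 wall=1
After 24 (gather 5 clay): barrel=1 clay=6 mica=9 sulfur=5 thread=6 wall=1
After 25 (craft barrel): barrel=2 clay=2 mica=8 sulfur=5 thread=6 wall=1

Answer: barrel=2 clay=2 mica=8 sulfur=5 thread=6 wall=1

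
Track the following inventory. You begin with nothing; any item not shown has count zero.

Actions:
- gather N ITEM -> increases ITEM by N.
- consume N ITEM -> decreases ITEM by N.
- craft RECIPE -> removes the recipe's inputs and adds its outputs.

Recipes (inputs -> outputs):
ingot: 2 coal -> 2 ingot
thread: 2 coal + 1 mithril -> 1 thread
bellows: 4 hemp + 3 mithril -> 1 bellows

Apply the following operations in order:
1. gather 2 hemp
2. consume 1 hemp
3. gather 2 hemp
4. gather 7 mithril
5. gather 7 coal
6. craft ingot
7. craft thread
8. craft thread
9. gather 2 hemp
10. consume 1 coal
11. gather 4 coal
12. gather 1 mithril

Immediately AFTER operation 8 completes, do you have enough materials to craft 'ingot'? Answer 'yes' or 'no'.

After 1 (gather 2 hemp): hemp=2
After 2 (consume 1 hemp): hemp=1
After 3 (gather 2 hemp): hemp=3
After 4 (gather 7 mithril): hemp=3 mithril=7
After 5 (gather 7 coal): coal=7 hemp=3 mithril=7
After 6 (craft ingot): coal=5 hemp=3 ingot=2 mithril=7
After 7 (craft thread): coal=3 hemp=3 ingot=2 mithril=6 thread=1
After 8 (craft thread): coal=1 hemp=3 ingot=2 mithril=5 thread=2

Answer: no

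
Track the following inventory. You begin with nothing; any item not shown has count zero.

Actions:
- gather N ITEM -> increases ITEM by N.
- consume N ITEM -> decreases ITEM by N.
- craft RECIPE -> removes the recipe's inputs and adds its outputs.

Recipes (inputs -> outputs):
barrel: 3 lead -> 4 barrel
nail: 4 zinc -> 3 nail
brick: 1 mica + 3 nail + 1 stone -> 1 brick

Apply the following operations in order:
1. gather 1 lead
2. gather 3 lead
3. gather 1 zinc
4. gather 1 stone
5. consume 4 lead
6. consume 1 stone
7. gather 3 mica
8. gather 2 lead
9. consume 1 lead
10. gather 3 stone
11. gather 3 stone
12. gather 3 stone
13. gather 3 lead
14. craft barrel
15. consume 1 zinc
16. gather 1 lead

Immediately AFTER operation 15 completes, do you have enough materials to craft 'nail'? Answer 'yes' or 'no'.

After 1 (gather 1 lead): lead=1
After 2 (gather 3 lead): lead=4
After 3 (gather 1 zinc): lead=4 zinc=1
After 4 (gather 1 stone): lead=4 stone=1 zinc=1
After 5 (consume 4 lead): stone=1 zinc=1
After 6 (consume 1 stone): zinc=1
After 7 (gather 3 mica): mica=3 zinc=1
After 8 (gather 2 lead): lead=2 mica=3 zinc=1
After 9 (consume 1 lead): lead=1 mica=3 zinc=1
After 10 (gather 3 stone): lead=1 mica=3 stone=3 zinc=1
After 11 (gather 3 stone): lead=1 mica=3 stone=6 zinc=1
After 12 (gather 3 stone): lead=1 mica=3 stone=9 zinc=1
After 13 (gather 3 lead): lead=4 mica=3 stone=9 zinc=1
After 14 (craft barrel): barrel=4 lead=1 mica=3 stone=9 zinc=1
After 15 (consume 1 zinc): barrel=4 lead=1 mica=3 stone=9

Answer: no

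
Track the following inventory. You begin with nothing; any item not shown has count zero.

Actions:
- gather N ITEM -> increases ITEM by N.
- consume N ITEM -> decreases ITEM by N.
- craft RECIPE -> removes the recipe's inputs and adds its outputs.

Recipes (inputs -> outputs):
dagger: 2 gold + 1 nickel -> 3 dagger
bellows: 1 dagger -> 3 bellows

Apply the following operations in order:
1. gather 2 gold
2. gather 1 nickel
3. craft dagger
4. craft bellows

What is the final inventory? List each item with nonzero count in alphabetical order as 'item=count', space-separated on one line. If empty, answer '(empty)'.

After 1 (gather 2 gold): gold=2
After 2 (gather 1 nickel): gold=2 nickel=1
After 3 (craft dagger): dagger=3
After 4 (craft bellows): bellows=3 dagger=2

Answer: bellows=3 dagger=2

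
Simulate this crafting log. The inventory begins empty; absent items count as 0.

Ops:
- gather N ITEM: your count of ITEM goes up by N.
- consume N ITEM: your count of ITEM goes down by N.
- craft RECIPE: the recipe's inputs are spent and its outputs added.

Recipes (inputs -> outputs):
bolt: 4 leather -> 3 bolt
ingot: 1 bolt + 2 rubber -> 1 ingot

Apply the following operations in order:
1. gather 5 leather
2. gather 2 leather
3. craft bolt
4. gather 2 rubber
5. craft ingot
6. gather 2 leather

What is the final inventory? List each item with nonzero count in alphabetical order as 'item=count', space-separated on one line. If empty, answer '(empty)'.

After 1 (gather 5 leather): leather=5
After 2 (gather 2 leather): leather=7
After 3 (craft bolt): bolt=3 leather=3
After 4 (gather 2 rubber): bolt=3 leather=3 rubber=2
After 5 (craft ingot): bolt=2 ingot=1 leather=3
After 6 (gather 2 leather): bolt=2 ingot=1 leather=5

Answer: bolt=2 ingot=1 leather=5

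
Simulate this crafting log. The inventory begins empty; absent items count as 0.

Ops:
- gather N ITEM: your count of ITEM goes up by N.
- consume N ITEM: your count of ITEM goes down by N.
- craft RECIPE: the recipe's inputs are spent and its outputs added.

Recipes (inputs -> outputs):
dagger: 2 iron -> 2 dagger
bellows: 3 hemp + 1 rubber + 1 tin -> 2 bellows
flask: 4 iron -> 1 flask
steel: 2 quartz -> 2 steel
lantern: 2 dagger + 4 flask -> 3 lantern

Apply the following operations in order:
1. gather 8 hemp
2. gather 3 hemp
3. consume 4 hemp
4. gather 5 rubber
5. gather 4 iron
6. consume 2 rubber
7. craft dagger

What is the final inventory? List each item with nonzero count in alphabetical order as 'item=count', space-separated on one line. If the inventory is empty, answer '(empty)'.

After 1 (gather 8 hemp): hemp=8
After 2 (gather 3 hemp): hemp=11
After 3 (consume 4 hemp): hemp=7
After 4 (gather 5 rubber): hemp=7 rubber=5
After 5 (gather 4 iron): hemp=7 iron=4 rubber=5
After 6 (consume 2 rubber): hemp=7 iron=4 rubber=3
After 7 (craft dagger): dagger=2 hemp=7 iron=2 rubber=3

Answer: dagger=2 hemp=7 iron=2 rubber=3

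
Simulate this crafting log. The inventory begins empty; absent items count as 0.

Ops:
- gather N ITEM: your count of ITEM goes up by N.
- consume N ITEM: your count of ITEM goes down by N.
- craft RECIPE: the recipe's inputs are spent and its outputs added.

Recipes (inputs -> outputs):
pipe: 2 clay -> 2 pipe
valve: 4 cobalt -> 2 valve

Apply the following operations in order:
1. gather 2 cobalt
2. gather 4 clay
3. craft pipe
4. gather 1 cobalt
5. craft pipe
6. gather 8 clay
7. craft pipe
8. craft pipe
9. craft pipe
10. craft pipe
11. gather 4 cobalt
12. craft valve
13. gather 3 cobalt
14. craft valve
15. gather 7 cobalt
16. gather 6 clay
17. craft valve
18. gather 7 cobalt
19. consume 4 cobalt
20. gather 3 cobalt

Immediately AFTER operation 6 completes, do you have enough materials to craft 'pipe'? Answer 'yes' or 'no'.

After 1 (gather 2 cobalt): cobalt=2
After 2 (gather 4 clay): clay=4 cobalt=2
After 3 (craft pipe): clay=2 cobalt=2 pipe=2
After 4 (gather 1 cobalt): clay=2 cobalt=3 pipe=2
After 5 (craft pipe): cobalt=3 pipe=4
After 6 (gather 8 clay): clay=8 cobalt=3 pipe=4

Answer: yes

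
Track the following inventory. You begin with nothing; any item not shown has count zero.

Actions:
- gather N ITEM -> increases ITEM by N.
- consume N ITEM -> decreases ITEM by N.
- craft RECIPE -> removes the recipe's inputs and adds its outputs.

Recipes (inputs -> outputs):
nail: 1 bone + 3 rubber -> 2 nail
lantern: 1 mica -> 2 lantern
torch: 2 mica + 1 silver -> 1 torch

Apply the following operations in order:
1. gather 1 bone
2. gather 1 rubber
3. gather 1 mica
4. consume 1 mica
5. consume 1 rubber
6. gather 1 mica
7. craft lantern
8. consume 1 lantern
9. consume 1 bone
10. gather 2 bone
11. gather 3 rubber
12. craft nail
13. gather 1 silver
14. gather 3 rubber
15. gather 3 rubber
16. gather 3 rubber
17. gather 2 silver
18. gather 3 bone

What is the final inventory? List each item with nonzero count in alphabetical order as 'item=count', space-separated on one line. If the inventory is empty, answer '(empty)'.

Answer: bone=4 lantern=1 nail=2 rubber=9 silver=3

Derivation:
After 1 (gather 1 bone): bone=1
After 2 (gather 1 rubber): bone=1 rubber=1
After 3 (gather 1 mica): bone=1 mica=1 rubber=1
After 4 (consume 1 mica): bone=1 rubber=1
After 5 (consume 1 rubber): bone=1
After 6 (gather 1 mica): bone=1 mica=1
After 7 (craft lantern): bone=1 lantern=2
After 8 (consume 1 lantern): bone=1 lantern=1
After 9 (consume 1 bone): lantern=1
After 10 (gather 2 bone): bone=2 lantern=1
After 11 (gather 3 rubber): bone=2 lantern=1 rubber=3
After 12 (craft nail): bone=1 lantern=1 nail=2
After 13 (gather 1 silver): bone=1 lantern=1 nail=2 silver=1
After 14 (gather 3 rubber): bone=1 lantern=1 nail=2 rubber=3 silver=1
After 15 (gather 3 rubber): bone=1 lantern=1 nail=2 rubber=6 silver=1
After 16 (gather 3 rubber): bone=1 lantern=1 nail=2 rubber=9 silver=1
After 17 (gather 2 silver): bone=1 lantern=1 nail=2 rubber=9 silver=3
After 18 (gather 3 bone): bone=4 lantern=1 nail=2 rubber=9 silver=3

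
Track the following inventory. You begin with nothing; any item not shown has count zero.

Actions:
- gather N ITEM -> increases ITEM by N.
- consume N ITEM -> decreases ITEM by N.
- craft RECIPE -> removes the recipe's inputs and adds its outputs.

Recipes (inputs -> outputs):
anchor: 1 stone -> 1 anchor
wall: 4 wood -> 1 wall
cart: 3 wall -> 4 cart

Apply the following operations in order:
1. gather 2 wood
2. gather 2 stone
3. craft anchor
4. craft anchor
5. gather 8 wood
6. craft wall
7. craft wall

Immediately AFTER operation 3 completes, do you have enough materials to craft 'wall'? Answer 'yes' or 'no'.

Answer: no

Derivation:
After 1 (gather 2 wood): wood=2
After 2 (gather 2 stone): stone=2 wood=2
After 3 (craft anchor): anchor=1 stone=1 wood=2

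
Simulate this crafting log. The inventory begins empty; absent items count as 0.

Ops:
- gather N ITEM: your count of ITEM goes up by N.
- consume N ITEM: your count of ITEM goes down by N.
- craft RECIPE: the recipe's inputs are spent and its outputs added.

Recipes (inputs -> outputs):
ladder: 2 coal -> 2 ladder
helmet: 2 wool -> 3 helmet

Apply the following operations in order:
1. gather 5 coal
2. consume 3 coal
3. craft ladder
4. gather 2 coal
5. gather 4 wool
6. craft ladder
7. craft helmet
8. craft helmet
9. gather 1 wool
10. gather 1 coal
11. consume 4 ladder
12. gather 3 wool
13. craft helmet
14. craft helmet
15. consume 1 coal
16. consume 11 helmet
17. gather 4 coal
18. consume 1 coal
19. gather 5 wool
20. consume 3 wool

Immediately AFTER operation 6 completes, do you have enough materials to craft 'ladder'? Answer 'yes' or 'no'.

Answer: no

Derivation:
After 1 (gather 5 coal): coal=5
After 2 (consume 3 coal): coal=2
After 3 (craft ladder): ladder=2
After 4 (gather 2 coal): coal=2 ladder=2
After 5 (gather 4 wool): coal=2 ladder=2 wool=4
After 6 (craft ladder): ladder=4 wool=4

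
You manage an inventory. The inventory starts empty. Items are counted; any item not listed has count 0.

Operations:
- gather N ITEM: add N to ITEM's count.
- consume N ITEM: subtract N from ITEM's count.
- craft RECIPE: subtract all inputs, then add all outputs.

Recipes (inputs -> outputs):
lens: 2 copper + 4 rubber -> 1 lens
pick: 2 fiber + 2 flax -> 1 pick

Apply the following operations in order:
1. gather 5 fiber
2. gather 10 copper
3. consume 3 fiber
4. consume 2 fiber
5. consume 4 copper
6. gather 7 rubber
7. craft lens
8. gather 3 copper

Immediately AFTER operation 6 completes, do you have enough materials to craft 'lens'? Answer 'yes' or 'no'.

After 1 (gather 5 fiber): fiber=5
After 2 (gather 10 copper): copper=10 fiber=5
After 3 (consume 3 fiber): copper=10 fiber=2
After 4 (consume 2 fiber): copper=10
After 5 (consume 4 copper): copper=6
After 6 (gather 7 rubber): copper=6 rubber=7

Answer: yes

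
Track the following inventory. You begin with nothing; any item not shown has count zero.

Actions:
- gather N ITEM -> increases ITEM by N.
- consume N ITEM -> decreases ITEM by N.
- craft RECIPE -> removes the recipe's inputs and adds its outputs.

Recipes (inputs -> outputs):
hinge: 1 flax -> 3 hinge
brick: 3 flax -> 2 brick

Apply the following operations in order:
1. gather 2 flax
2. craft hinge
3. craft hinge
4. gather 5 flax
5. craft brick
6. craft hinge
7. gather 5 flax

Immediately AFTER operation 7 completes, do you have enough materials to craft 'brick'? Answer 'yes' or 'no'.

After 1 (gather 2 flax): flax=2
After 2 (craft hinge): flax=1 hinge=3
After 3 (craft hinge): hinge=6
After 4 (gather 5 flax): flax=5 hinge=6
After 5 (craft brick): brick=2 flax=2 hinge=6
After 6 (craft hinge): brick=2 flax=1 hinge=9
After 7 (gather 5 flax): brick=2 flax=6 hinge=9

Answer: yes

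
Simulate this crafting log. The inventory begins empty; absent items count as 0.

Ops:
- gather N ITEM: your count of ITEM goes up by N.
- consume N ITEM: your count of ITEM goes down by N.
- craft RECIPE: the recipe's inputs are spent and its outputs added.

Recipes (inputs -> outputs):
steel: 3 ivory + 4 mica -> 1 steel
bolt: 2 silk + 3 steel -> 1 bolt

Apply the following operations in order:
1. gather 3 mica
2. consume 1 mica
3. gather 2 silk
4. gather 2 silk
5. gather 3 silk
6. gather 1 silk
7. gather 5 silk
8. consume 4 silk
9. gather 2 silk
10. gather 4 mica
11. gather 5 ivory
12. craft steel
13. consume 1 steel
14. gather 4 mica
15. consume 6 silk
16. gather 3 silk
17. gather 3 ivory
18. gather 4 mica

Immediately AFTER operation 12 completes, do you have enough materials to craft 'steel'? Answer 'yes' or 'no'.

Answer: no

Derivation:
After 1 (gather 3 mica): mica=3
After 2 (consume 1 mica): mica=2
After 3 (gather 2 silk): mica=2 silk=2
After 4 (gather 2 silk): mica=2 silk=4
After 5 (gather 3 silk): mica=2 silk=7
After 6 (gather 1 silk): mica=2 silk=8
After 7 (gather 5 silk): mica=2 silk=13
After 8 (consume 4 silk): mica=2 silk=9
After 9 (gather 2 silk): mica=2 silk=11
After 10 (gather 4 mica): mica=6 silk=11
After 11 (gather 5 ivory): ivory=5 mica=6 silk=11
After 12 (craft steel): ivory=2 mica=2 silk=11 steel=1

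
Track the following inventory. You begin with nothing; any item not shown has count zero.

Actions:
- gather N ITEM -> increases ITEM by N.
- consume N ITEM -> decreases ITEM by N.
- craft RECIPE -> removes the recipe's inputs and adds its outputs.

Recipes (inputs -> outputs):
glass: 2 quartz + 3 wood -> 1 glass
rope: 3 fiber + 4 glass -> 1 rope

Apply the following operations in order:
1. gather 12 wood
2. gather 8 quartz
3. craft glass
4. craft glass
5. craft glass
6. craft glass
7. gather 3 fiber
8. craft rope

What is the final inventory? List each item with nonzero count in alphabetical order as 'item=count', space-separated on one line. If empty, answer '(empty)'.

Answer: rope=1

Derivation:
After 1 (gather 12 wood): wood=12
After 2 (gather 8 quartz): quartz=8 wood=12
After 3 (craft glass): glass=1 quartz=6 wood=9
After 4 (craft glass): glass=2 quartz=4 wood=6
After 5 (craft glass): glass=3 quartz=2 wood=3
After 6 (craft glass): glass=4
After 7 (gather 3 fiber): fiber=3 glass=4
After 8 (craft rope): rope=1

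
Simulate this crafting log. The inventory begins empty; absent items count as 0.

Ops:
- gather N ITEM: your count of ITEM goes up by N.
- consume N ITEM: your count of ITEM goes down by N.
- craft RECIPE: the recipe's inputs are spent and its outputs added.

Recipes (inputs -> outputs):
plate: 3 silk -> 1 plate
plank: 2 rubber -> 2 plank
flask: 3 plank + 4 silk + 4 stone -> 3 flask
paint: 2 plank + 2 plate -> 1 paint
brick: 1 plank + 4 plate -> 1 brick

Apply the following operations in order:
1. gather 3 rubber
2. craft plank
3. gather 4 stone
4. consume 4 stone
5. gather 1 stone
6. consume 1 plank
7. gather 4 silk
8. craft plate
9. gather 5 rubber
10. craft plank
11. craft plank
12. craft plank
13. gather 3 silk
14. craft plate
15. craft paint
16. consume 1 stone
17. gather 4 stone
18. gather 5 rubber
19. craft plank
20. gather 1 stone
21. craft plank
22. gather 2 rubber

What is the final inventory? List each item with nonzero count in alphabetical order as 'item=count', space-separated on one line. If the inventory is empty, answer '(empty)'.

After 1 (gather 3 rubber): rubber=3
After 2 (craft plank): plank=2 rubber=1
After 3 (gather 4 stone): plank=2 rubber=1 stone=4
After 4 (consume 4 stone): plank=2 rubber=1
After 5 (gather 1 stone): plank=2 rubber=1 stone=1
After 6 (consume 1 plank): plank=1 rubber=1 stone=1
After 7 (gather 4 silk): plank=1 rubber=1 silk=4 stone=1
After 8 (craft plate): plank=1 plate=1 rubber=1 silk=1 stone=1
After 9 (gather 5 rubber): plank=1 plate=1 rubber=6 silk=1 stone=1
After 10 (craft plank): plank=3 plate=1 rubber=4 silk=1 stone=1
After 11 (craft plank): plank=5 plate=1 rubber=2 silk=1 stone=1
After 12 (craft plank): plank=7 plate=1 silk=1 stone=1
After 13 (gather 3 silk): plank=7 plate=1 silk=4 stone=1
After 14 (craft plate): plank=7 plate=2 silk=1 stone=1
After 15 (craft paint): paint=1 plank=5 silk=1 stone=1
After 16 (consume 1 stone): paint=1 plank=5 silk=1
After 17 (gather 4 stone): paint=1 plank=5 silk=1 stone=4
After 18 (gather 5 rubber): paint=1 plank=5 rubber=5 silk=1 stone=4
After 19 (craft plank): paint=1 plank=7 rubber=3 silk=1 stone=4
After 20 (gather 1 stone): paint=1 plank=7 rubber=3 silk=1 stone=5
After 21 (craft plank): paint=1 plank=9 rubber=1 silk=1 stone=5
After 22 (gather 2 rubber): paint=1 plank=9 rubber=3 silk=1 stone=5

Answer: paint=1 plank=9 rubber=3 silk=1 stone=5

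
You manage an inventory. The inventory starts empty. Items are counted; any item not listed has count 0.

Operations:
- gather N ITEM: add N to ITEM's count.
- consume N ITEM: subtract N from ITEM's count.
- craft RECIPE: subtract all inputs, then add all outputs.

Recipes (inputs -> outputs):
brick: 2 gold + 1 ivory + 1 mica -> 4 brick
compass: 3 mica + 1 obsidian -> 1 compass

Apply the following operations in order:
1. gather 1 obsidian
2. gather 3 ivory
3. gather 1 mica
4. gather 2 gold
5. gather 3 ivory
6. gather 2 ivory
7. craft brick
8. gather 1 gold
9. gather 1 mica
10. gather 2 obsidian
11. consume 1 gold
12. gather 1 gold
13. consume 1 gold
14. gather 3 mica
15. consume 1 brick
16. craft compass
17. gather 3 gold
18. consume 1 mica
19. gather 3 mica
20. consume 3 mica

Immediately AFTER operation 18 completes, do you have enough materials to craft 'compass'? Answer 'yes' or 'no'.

After 1 (gather 1 obsidian): obsidian=1
After 2 (gather 3 ivory): ivory=3 obsidian=1
After 3 (gather 1 mica): ivory=3 mica=1 obsidian=1
After 4 (gather 2 gold): gold=2 ivory=3 mica=1 obsidian=1
After 5 (gather 3 ivory): gold=2 ivory=6 mica=1 obsidian=1
After 6 (gather 2 ivory): gold=2 ivory=8 mica=1 obsidian=1
After 7 (craft brick): brick=4 ivory=7 obsidian=1
After 8 (gather 1 gold): brick=4 gold=1 ivory=7 obsidian=1
After 9 (gather 1 mica): brick=4 gold=1 ivory=7 mica=1 obsidian=1
After 10 (gather 2 obsidian): brick=4 gold=1 ivory=7 mica=1 obsidian=3
After 11 (consume 1 gold): brick=4 ivory=7 mica=1 obsidian=3
After 12 (gather 1 gold): brick=4 gold=1 ivory=7 mica=1 obsidian=3
After 13 (consume 1 gold): brick=4 ivory=7 mica=1 obsidian=3
After 14 (gather 3 mica): brick=4 ivory=7 mica=4 obsidian=3
After 15 (consume 1 brick): brick=3 ivory=7 mica=4 obsidian=3
After 16 (craft compass): brick=3 compass=1 ivory=7 mica=1 obsidian=2
After 17 (gather 3 gold): brick=3 compass=1 gold=3 ivory=7 mica=1 obsidian=2
After 18 (consume 1 mica): brick=3 compass=1 gold=3 ivory=7 obsidian=2

Answer: no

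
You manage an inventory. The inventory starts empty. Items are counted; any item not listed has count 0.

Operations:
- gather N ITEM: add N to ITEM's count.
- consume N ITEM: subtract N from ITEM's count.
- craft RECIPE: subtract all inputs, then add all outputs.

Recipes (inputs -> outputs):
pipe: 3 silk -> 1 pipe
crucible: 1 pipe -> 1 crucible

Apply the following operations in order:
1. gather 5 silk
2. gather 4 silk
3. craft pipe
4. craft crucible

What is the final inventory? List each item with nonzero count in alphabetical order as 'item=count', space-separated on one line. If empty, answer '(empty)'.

After 1 (gather 5 silk): silk=5
After 2 (gather 4 silk): silk=9
After 3 (craft pipe): pipe=1 silk=6
After 4 (craft crucible): crucible=1 silk=6

Answer: crucible=1 silk=6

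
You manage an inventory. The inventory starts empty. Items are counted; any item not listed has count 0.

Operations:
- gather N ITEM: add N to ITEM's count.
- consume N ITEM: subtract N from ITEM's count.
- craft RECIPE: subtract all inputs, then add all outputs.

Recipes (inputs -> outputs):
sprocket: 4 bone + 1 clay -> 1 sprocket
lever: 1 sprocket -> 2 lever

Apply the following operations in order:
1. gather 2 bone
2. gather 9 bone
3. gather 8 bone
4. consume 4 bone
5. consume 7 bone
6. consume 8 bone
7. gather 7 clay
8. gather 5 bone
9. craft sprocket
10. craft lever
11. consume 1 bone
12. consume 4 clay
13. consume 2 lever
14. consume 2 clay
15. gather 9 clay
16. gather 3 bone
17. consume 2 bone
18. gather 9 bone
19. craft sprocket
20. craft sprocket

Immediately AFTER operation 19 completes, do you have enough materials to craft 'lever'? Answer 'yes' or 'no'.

After 1 (gather 2 bone): bone=2
After 2 (gather 9 bone): bone=11
After 3 (gather 8 bone): bone=19
After 4 (consume 4 bone): bone=15
After 5 (consume 7 bone): bone=8
After 6 (consume 8 bone): (empty)
After 7 (gather 7 clay): clay=7
After 8 (gather 5 bone): bone=5 clay=7
After 9 (craft sprocket): bone=1 clay=6 sprocket=1
After 10 (craft lever): bone=1 clay=6 lever=2
After 11 (consume 1 bone): clay=6 lever=2
After 12 (consume 4 clay): clay=2 lever=2
After 13 (consume 2 lever): clay=2
After 14 (consume 2 clay): (empty)
After 15 (gather 9 clay): clay=9
After 16 (gather 3 bone): bone=3 clay=9
After 17 (consume 2 bone): bone=1 clay=9
After 18 (gather 9 bone): bone=10 clay=9
After 19 (craft sprocket): bone=6 clay=8 sprocket=1

Answer: yes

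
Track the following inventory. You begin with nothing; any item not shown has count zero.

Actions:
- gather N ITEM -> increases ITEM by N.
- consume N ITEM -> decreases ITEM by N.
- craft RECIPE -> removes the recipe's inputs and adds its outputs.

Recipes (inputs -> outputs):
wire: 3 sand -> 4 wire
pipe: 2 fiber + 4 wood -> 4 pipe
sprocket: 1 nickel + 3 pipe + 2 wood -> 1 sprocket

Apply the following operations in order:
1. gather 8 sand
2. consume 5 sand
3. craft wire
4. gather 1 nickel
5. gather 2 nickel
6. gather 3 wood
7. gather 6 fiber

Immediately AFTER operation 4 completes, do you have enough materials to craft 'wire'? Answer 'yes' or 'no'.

Answer: no

Derivation:
After 1 (gather 8 sand): sand=8
After 2 (consume 5 sand): sand=3
After 3 (craft wire): wire=4
After 4 (gather 1 nickel): nickel=1 wire=4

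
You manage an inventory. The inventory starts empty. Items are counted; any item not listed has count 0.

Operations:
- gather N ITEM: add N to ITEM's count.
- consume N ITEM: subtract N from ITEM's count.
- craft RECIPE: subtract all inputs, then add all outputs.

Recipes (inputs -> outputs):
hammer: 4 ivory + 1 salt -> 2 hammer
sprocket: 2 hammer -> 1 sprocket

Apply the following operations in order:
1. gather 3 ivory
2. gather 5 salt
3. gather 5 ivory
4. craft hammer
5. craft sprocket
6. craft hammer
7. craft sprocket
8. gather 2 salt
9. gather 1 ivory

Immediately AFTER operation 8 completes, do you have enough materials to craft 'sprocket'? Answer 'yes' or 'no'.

After 1 (gather 3 ivory): ivory=3
After 2 (gather 5 salt): ivory=3 salt=5
After 3 (gather 5 ivory): ivory=8 salt=5
After 4 (craft hammer): hammer=2 ivory=4 salt=4
After 5 (craft sprocket): ivory=4 salt=4 sprocket=1
After 6 (craft hammer): hammer=2 salt=3 sprocket=1
After 7 (craft sprocket): salt=3 sprocket=2
After 8 (gather 2 salt): salt=5 sprocket=2

Answer: no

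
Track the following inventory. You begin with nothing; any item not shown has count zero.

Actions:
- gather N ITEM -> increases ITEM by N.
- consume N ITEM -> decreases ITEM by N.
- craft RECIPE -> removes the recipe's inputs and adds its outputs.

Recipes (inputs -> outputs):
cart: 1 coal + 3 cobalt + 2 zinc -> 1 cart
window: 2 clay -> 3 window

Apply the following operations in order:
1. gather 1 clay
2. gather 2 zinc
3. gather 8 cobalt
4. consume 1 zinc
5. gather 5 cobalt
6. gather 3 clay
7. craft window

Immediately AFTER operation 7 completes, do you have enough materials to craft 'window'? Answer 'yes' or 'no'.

After 1 (gather 1 clay): clay=1
After 2 (gather 2 zinc): clay=1 zinc=2
After 3 (gather 8 cobalt): clay=1 cobalt=8 zinc=2
After 4 (consume 1 zinc): clay=1 cobalt=8 zinc=1
After 5 (gather 5 cobalt): clay=1 cobalt=13 zinc=1
After 6 (gather 3 clay): clay=4 cobalt=13 zinc=1
After 7 (craft window): clay=2 cobalt=13 window=3 zinc=1

Answer: yes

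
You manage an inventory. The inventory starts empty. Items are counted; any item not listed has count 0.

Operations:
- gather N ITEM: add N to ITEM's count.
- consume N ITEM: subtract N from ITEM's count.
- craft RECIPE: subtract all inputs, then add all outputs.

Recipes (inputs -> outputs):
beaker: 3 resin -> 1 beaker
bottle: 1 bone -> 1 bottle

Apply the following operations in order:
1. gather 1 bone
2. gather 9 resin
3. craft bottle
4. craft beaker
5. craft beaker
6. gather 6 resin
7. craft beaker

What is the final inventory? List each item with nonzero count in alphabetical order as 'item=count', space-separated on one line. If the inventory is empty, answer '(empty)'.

Answer: beaker=3 bottle=1 resin=6

Derivation:
After 1 (gather 1 bone): bone=1
After 2 (gather 9 resin): bone=1 resin=9
After 3 (craft bottle): bottle=1 resin=9
After 4 (craft beaker): beaker=1 bottle=1 resin=6
After 5 (craft beaker): beaker=2 bottle=1 resin=3
After 6 (gather 6 resin): beaker=2 bottle=1 resin=9
After 7 (craft beaker): beaker=3 bottle=1 resin=6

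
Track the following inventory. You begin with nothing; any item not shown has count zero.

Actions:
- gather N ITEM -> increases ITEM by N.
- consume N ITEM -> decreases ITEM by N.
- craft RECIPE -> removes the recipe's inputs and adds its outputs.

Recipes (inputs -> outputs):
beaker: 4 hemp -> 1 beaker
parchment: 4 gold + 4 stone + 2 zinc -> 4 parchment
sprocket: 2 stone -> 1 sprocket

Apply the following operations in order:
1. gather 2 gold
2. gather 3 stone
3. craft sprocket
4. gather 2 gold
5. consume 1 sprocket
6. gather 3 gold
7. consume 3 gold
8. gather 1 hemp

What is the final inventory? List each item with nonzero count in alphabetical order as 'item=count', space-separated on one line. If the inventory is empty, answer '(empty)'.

Answer: gold=4 hemp=1 stone=1

Derivation:
After 1 (gather 2 gold): gold=2
After 2 (gather 3 stone): gold=2 stone=3
After 3 (craft sprocket): gold=2 sprocket=1 stone=1
After 4 (gather 2 gold): gold=4 sprocket=1 stone=1
After 5 (consume 1 sprocket): gold=4 stone=1
After 6 (gather 3 gold): gold=7 stone=1
After 7 (consume 3 gold): gold=4 stone=1
After 8 (gather 1 hemp): gold=4 hemp=1 stone=1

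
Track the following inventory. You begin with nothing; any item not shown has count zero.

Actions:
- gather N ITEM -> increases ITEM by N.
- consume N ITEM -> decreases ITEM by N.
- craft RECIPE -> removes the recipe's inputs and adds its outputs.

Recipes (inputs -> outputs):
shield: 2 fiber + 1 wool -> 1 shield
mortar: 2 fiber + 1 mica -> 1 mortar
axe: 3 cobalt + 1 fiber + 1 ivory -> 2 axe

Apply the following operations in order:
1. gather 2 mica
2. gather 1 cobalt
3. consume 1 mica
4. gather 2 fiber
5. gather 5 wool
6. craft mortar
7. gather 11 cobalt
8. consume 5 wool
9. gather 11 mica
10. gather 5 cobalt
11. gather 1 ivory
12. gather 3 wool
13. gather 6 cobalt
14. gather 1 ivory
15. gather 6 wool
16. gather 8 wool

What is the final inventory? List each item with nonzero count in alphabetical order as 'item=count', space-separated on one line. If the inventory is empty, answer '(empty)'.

After 1 (gather 2 mica): mica=2
After 2 (gather 1 cobalt): cobalt=1 mica=2
After 3 (consume 1 mica): cobalt=1 mica=1
After 4 (gather 2 fiber): cobalt=1 fiber=2 mica=1
After 5 (gather 5 wool): cobalt=1 fiber=2 mica=1 wool=5
After 6 (craft mortar): cobalt=1 mortar=1 wool=5
After 7 (gather 11 cobalt): cobalt=12 mortar=1 wool=5
After 8 (consume 5 wool): cobalt=12 mortar=1
After 9 (gather 11 mica): cobalt=12 mica=11 mortar=1
After 10 (gather 5 cobalt): cobalt=17 mica=11 mortar=1
After 11 (gather 1 ivory): cobalt=17 ivory=1 mica=11 mortar=1
After 12 (gather 3 wool): cobalt=17 ivory=1 mica=11 mortar=1 wool=3
After 13 (gather 6 cobalt): cobalt=23 ivory=1 mica=11 mortar=1 wool=3
After 14 (gather 1 ivory): cobalt=23 ivory=2 mica=11 mortar=1 wool=3
After 15 (gather 6 wool): cobalt=23 ivory=2 mica=11 mortar=1 wool=9
After 16 (gather 8 wool): cobalt=23 ivory=2 mica=11 mortar=1 wool=17

Answer: cobalt=23 ivory=2 mica=11 mortar=1 wool=17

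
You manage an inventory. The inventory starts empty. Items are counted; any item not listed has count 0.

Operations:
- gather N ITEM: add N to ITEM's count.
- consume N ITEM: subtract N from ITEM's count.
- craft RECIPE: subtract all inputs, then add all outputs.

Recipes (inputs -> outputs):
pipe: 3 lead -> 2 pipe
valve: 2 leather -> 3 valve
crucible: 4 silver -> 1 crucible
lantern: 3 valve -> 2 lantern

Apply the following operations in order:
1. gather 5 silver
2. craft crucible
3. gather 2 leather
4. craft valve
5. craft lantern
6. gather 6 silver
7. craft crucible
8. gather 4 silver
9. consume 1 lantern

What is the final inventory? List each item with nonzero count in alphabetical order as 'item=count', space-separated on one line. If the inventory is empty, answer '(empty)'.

Answer: crucible=2 lantern=1 silver=7

Derivation:
After 1 (gather 5 silver): silver=5
After 2 (craft crucible): crucible=1 silver=1
After 3 (gather 2 leather): crucible=1 leather=2 silver=1
After 4 (craft valve): crucible=1 silver=1 valve=3
After 5 (craft lantern): crucible=1 lantern=2 silver=1
After 6 (gather 6 silver): crucible=1 lantern=2 silver=7
After 7 (craft crucible): crucible=2 lantern=2 silver=3
After 8 (gather 4 silver): crucible=2 lantern=2 silver=7
After 9 (consume 1 lantern): crucible=2 lantern=1 silver=7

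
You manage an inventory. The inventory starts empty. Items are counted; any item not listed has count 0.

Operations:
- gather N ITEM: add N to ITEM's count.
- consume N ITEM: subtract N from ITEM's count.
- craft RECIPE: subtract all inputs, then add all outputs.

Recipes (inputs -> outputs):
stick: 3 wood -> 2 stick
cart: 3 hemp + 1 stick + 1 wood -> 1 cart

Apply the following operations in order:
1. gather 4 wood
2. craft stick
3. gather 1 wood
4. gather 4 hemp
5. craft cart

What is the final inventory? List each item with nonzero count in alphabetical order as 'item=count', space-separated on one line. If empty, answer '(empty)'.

After 1 (gather 4 wood): wood=4
After 2 (craft stick): stick=2 wood=1
After 3 (gather 1 wood): stick=2 wood=2
After 4 (gather 4 hemp): hemp=4 stick=2 wood=2
After 5 (craft cart): cart=1 hemp=1 stick=1 wood=1

Answer: cart=1 hemp=1 stick=1 wood=1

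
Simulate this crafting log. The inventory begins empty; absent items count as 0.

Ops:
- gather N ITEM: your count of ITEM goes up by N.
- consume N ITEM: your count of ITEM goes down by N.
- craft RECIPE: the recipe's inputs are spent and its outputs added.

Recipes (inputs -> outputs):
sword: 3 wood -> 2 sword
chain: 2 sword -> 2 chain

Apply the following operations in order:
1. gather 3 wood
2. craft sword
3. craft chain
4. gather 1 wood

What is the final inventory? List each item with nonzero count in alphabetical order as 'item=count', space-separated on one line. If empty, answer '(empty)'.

Answer: chain=2 wood=1

Derivation:
After 1 (gather 3 wood): wood=3
After 2 (craft sword): sword=2
After 3 (craft chain): chain=2
After 4 (gather 1 wood): chain=2 wood=1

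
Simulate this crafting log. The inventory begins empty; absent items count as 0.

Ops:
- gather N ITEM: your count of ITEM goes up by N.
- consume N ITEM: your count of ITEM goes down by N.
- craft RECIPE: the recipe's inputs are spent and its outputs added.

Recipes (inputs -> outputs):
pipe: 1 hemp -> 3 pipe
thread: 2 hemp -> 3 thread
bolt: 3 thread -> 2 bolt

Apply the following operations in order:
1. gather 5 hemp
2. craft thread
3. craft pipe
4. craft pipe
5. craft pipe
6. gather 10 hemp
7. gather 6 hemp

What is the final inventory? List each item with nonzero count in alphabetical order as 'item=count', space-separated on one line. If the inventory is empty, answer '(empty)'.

Answer: hemp=16 pipe=9 thread=3

Derivation:
After 1 (gather 5 hemp): hemp=5
After 2 (craft thread): hemp=3 thread=3
After 3 (craft pipe): hemp=2 pipe=3 thread=3
After 4 (craft pipe): hemp=1 pipe=6 thread=3
After 5 (craft pipe): pipe=9 thread=3
After 6 (gather 10 hemp): hemp=10 pipe=9 thread=3
After 7 (gather 6 hemp): hemp=16 pipe=9 thread=3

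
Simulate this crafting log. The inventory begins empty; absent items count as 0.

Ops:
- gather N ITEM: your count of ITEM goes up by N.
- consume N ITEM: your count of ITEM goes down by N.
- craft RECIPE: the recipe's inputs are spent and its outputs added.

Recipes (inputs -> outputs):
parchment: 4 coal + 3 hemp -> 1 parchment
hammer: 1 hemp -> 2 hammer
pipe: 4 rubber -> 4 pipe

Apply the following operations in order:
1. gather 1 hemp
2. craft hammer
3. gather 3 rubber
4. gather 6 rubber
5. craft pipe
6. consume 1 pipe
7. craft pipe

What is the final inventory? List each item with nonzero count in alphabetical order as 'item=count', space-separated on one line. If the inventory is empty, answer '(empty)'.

Answer: hammer=2 pipe=7 rubber=1

Derivation:
After 1 (gather 1 hemp): hemp=1
After 2 (craft hammer): hammer=2
After 3 (gather 3 rubber): hammer=2 rubber=3
After 4 (gather 6 rubber): hammer=2 rubber=9
After 5 (craft pipe): hammer=2 pipe=4 rubber=5
After 6 (consume 1 pipe): hammer=2 pipe=3 rubber=5
After 7 (craft pipe): hammer=2 pipe=7 rubber=1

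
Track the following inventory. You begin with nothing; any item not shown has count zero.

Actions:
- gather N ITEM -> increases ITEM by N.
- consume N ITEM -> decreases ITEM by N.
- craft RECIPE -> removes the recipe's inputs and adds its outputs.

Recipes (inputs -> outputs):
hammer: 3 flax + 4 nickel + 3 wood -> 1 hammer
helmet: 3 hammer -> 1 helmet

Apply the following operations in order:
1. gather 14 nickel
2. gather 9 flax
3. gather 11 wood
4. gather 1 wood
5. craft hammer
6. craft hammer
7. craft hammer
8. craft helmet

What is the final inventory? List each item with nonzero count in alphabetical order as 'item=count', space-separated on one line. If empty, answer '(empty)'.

Answer: helmet=1 nickel=2 wood=3

Derivation:
After 1 (gather 14 nickel): nickel=14
After 2 (gather 9 flax): flax=9 nickel=14
After 3 (gather 11 wood): flax=9 nickel=14 wood=11
After 4 (gather 1 wood): flax=9 nickel=14 wood=12
After 5 (craft hammer): flax=6 hammer=1 nickel=10 wood=9
After 6 (craft hammer): flax=3 hammer=2 nickel=6 wood=6
After 7 (craft hammer): hammer=3 nickel=2 wood=3
After 8 (craft helmet): helmet=1 nickel=2 wood=3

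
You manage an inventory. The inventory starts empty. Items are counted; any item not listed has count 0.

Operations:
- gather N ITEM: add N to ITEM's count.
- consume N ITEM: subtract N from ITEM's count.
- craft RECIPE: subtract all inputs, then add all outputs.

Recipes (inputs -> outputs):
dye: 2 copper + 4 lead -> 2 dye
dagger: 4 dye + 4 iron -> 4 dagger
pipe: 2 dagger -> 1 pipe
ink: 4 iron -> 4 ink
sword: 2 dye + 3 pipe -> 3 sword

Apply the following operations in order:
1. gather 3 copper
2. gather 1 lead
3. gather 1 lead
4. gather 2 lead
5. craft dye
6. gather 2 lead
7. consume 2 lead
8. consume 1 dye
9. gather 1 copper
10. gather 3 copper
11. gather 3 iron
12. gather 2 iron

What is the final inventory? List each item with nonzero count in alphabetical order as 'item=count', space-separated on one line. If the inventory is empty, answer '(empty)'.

Answer: copper=5 dye=1 iron=5

Derivation:
After 1 (gather 3 copper): copper=3
After 2 (gather 1 lead): copper=3 lead=1
After 3 (gather 1 lead): copper=3 lead=2
After 4 (gather 2 lead): copper=3 lead=4
After 5 (craft dye): copper=1 dye=2
After 6 (gather 2 lead): copper=1 dye=2 lead=2
After 7 (consume 2 lead): copper=1 dye=2
After 8 (consume 1 dye): copper=1 dye=1
After 9 (gather 1 copper): copper=2 dye=1
After 10 (gather 3 copper): copper=5 dye=1
After 11 (gather 3 iron): copper=5 dye=1 iron=3
After 12 (gather 2 iron): copper=5 dye=1 iron=5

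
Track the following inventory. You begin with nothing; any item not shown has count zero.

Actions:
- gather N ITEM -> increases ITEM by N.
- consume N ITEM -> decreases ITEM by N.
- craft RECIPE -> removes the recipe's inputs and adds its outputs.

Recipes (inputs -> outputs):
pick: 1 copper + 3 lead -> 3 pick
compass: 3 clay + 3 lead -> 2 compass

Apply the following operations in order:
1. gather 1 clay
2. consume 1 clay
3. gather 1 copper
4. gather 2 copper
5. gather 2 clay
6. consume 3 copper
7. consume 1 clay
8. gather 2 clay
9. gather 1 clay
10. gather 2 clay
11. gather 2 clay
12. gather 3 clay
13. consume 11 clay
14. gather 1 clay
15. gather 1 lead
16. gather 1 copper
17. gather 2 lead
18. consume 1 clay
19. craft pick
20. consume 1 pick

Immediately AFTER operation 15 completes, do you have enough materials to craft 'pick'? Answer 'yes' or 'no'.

After 1 (gather 1 clay): clay=1
After 2 (consume 1 clay): (empty)
After 3 (gather 1 copper): copper=1
After 4 (gather 2 copper): copper=3
After 5 (gather 2 clay): clay=2 copper=3
After 6 (consume 3 copper): clay=2
After 7 (consume 1 clay): clay=1
After 8 (gather 2 clay): clay=3
After 9 (gather 1 clay): clay=4
After 10 (gather 2 clay): clay=6
After 11 (gather 2 clay): clay=8
After 12 (gather 3 clay): clay=11
After 13 (consume 11 clay): (empty)
After 14 (gather 1 clay): clay=1
After 15 (gather 1 lead): clay=1 lead=1

Answer: no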